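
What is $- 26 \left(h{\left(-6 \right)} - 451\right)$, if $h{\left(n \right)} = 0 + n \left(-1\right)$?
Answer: $11570$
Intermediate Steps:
$h{\left(n \right)} = - n$ ($h{\left(n \right)} = 0 - n = - n$)
$- 26 \left(h{\left(-6 \right)} - 451\right) = - 26 \left(\left(-1\right) \left(-6\right) - 451\right) = - 26 \left(6 - 451\right) = \left(-26\right) \left(-445\right) = 11570$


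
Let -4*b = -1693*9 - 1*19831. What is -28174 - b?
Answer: -36941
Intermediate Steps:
b = 8767 (b = -(-1693*9 - 1*19831)/4 = -(-15237 - 19831)/4 = -¼*(-35068) = 8767)
-28174 - b = -28174 - 1*8767 = -28174 - 8767 = -36941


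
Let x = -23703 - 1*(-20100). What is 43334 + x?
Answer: 39731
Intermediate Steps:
x = -3603 (x = -23703 + 20100 = -3603)
43334 + x = 43334 - 3603 = 39731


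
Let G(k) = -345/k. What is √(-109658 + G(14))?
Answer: I*√21497798/14 ≈ 331.18*I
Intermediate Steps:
√(-109658 + G(14)) = √(-109658 - 345/14) = √(-1535557/14) = I*√21497798/14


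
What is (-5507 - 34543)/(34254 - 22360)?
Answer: -20025/5947 ≈ -3.3672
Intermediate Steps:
(-5507 - 34543)/(34254 - 22360) = -40050/11894 = -40050*1/11894 = -20025/5947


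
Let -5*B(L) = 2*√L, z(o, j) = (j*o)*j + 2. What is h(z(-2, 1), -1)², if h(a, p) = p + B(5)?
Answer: 9/5 + 4*√5/5 ≈ 3.5889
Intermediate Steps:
z(o, j) = 2 + o*j² (z(o, j) = o*j² + 2 = 2 + o*j²)
B(L) = -2*√L/5
h(a, p) = p - 2*√5/5
h(z(-2, 1), -1)² = (-1 - 2*√5/5)²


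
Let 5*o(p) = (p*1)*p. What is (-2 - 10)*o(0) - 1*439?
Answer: -439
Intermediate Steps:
o(p) = p²/5 (o(p) = ((p*1)*p)/5 = (p*p)/5 = p²/5)
(-2 - 10)*o(0) - 1*439 = (-2 - 10)*((⅕)*0²) - 1*439 = -12*0/5 - 439 = -12*0 - 439 = 0 - 439 = -439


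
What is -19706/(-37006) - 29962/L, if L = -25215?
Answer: 802830281/466553145 ≈ 1.7208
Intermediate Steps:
-19706/(-37006) - 29962/L = -19706/(-37006) - 29962/(-25215) = -19706*(-1/37006) - 29962*(-1/25215) = 9853/18503 + 29962/25215 = 802830281/466553145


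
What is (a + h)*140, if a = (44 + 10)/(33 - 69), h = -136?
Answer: -19250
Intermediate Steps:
a = -3/2 (a = 54/(-36) = 54*(-1/36) = -3/2 ≈ -1.5000)
(a + h)*140 = (-3/2 - 136)*140 = -275/2*140 = -19250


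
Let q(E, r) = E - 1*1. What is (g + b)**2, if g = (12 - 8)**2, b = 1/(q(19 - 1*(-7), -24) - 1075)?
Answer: 282206401/1102500 ≈ 255.97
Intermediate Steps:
q(E, r) = -1 + E (q(E, r) = E - 1 = -1 + E)
b = -1/1050 (b = 1/((-1 + (19 - 1*(-7))) - 1075) = 1/((-1 + (19 + 7)) - 1075) = 1/((-1 + 26) - 1075) = 1/(25 - 1075) = 1/(-1050) = -1/1050 ≈ -0.00095238)
g = 16 (g = 4**2 = 16)
(g + b)**2 = (16 - 1/1050)**2 = (16799/1050)**2 = 282206401/1102500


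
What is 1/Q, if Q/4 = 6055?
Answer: 1/24220 ≈ 4.1288e-5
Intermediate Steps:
Q = 24220 (Q = 4*6055 = 24220)
1/Q = 1/24220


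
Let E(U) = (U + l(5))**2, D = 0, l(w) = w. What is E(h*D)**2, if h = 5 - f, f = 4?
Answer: 625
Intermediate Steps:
h = 1 (h = 5 - 1*4 = 5 - 4 = 1)
E(U) = (5 + U)**2 (E(U) = (U + 5)**2 = (5 + U)**2)
E(h*D)**2 = ((5 + 1*0)**2)**2 = ((5 + 0)**2)**2 = (5**2)**2 = 25**2 = 625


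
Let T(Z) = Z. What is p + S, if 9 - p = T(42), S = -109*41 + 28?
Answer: -4474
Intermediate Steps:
S = -4441 (S = -4469 + 28 = -4441)
p = -33 (p = 9 - 1*42 = 9 - 42 = -33)
p + S = -33 - 4441 = -4474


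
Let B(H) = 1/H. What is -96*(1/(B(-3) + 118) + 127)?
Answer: -4304064/353 ≈ -12193.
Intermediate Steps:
B(H) = 1/H
-96*(1/(B(-3) + 118) + 127) = -96*(1/(1/(-3) + 118) + 127) = -96*(1/(-1/3 + 118) + 127) = -96*(1/(353/3) + 127) = -96*(3/353 + 127) = -96*44834/353 = -4304064/353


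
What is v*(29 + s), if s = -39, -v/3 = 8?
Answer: 240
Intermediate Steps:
v = -24 (v = -3*8 = -24)
v*(29 + s) = -24*(29 - 39) = -24*(-10) = 240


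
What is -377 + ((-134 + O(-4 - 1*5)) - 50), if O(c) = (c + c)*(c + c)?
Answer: -237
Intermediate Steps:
O(c) = 4*c² (O(c) = (2*c)*(2*c) = 4*c²)
-377 + ((-134 + O(-4 - 1*5)) - 50) = -377 + ((-134 + 4*(-4 - 1*5)²) - 50) = -377 + ((-134 + 4*(-4 - 5)²) - 50) = -377 + ((-134 + 4*(-9)²) - 50) = -377 + ((-134 + 4*81) - 50) = -377 + ((-134 + 324) - 50) = -377 + (190 - 50) = -377 + 140 = -237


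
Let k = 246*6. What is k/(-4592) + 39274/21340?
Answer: 226903/149380 ≈ 1.5190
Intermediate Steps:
k = 1476
k/(-4592) + 39274/21340 = 1476/(-4592) + 39274/21340 = 1476*(-1/4592) + 39274*(1/21340) = -9/28 + 19637/10670 = 226903/149380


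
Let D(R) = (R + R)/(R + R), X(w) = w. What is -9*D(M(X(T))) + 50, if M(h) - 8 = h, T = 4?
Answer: 41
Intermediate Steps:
M(h) = 8 + h
D(R) = 1 (D(R) = (2*R)/((2*R)) = (2*R)*(1/(2*R)) = 1)
-9*D(M(X(T))) + 50 = -9*1 + 50 = -9 + 50 = 41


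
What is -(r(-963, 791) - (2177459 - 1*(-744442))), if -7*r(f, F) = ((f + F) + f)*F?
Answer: 2793646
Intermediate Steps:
r(f, F) = -F*(F + 2*f)/7 (r(f, F) = -((f + F) + f)*F/7 = -((F + f) + f)*F/7 = -(F + 2*f)*F/7 = -F*(F + 2*f)/7)
-(r(-963, 791) - (2177459 - 1*(-744442))) = -(-1/7*791*(791 + 2*(-963)) - (2177459 - 1*(-744442))) = -(-1/7*791*(791 - 1926) - (2177459 + 744442)) = -(-1/7*791*(-1135) - 1*2921901) = -(128255 - 2921901) = -1*(-2793646) = 2793646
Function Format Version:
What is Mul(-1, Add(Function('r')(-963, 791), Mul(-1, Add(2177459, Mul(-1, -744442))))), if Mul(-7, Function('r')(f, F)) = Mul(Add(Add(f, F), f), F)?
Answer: 2793646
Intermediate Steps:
Function('r')(f, F) = Mul(Rational(-1, 7), F, Add(F, Mul(2, f))) (Function('r')(f, F) = Mul(Rational(-1, 7), Mul(Add(Add(f, F), f), F)) = Mul(Rational(-1, 7), Mul(Add(Add(F, f), f), F)) = Mul(Rational(-1, 7), Mul(Add(F, Mul(2, f)), F)) = Mul(Rational(-1, 7), Mul(F, Add(F, Mul(2, f)))) = Mul(Rational(-1, 7), F, Add(F, Mul(2, f))))
Mul(-1, Add(Function('r')(-963, 791), Mul(-1, Add(2177459, Mul(-1, -744442))))) = Mul(-1, Add(Mul(Rational(-1, 7), 791, Add(791, Mul(2, -963))), Mul(-1, Add(2177459, Mul(-1, -744442))))) = Mul(-1, Add(Mul(Rational(-1, 7), 791, Add(791, -1926)), Mul(-1, Add(2177459, 744442)))) = Mul(-1, Add(Mul(Rational(-1, 7), 791, -1135), Mul(-1, 2921901))) = Mul(-1, Add(128255, -2921901)) = Mul(-1, -2793646) = 2793646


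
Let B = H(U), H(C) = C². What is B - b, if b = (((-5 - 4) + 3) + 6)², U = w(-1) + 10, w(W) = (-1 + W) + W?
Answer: 49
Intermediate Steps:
w(W) = -1 + 2*W
U = 7 (U = (-1 + 2*(-1)) + 10 = (-1 - 2) + 10 = -3 + 10 = 7)
B = 49 (B = 7² = 49)
b = 0 (b = ((-9 + 3) + 6)² = (-6 + 6)² = 0² = 0)
B - b = 49 - 1*0 = 49 + 0 = 49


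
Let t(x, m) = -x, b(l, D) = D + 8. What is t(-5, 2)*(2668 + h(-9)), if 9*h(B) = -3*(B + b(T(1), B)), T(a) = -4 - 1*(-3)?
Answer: 40070/3 ≈ 13357.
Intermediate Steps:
T(a) = -1 (T(a) = -4 + 3 = -1)
b(l, D) = 8 + D
h(B) = -8/3 - 2*B/3 (h(B) = (-3*(B + (8 + B)))/9 = (-3*(8 + 2*B))/9 = (-24 - 6*B)/9 = -8/3 - 2*B/3)
t(-5, 2)*(2668 + h(-9)) = (-1*(-5))*(2668 + (-8/3 - 2/3*(-9))) = 5*(2668 + (-8/3 + 6)) = 5*(2668 + 10/3) = 5*(8014/3) = 40070/3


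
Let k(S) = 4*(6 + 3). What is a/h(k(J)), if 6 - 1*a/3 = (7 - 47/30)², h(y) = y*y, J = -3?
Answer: -21169/388800 ≈ -0.054447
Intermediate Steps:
k(S) = 36 (k(S) = 4*9 = 36)
h(y) = y²
a = -21169/300 (a = 18 - 3*(7 - 47/30)² = 18 - 3*(163/30)² = 18 - 3*26569/900 = 18 - 26569/300 = -21169/300 ≈ -70.563)
a/h(k(J)) = -21169/(300*(36²)) = -21169/300/1296 = -21169/300*1/1296 = -21169/388800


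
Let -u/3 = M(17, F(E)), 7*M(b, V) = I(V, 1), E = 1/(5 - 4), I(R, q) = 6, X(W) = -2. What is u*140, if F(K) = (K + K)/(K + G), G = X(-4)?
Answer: -360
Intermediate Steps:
E = 1 (E = 1/1 = 1)
G = -2
F(K) = 2*K/(-2 + K) (F(K) = (K + K)/(K - 2) = (2*K)/(-2 + K) = 2*K/(-2 + K))
M(b, V) = 6/7 (M(b, V) = (⅐)*6 = 6/7)
u = -18/7 (u = -3*6/7 = -18/7 ≈ -2.5714)
u*140 = -18/7*140 = -360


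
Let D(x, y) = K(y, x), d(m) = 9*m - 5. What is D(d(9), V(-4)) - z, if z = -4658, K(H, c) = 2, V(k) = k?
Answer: 4660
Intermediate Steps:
d(m) = -5 + 9*m
D(x, y) = 2
D(d(9), V(-4)) - z = 2 - 1*(-4658) = 2 + 4658 = 4660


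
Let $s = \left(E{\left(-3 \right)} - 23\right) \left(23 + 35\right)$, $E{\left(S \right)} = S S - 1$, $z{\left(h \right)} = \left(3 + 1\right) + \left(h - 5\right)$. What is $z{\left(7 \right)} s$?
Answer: $-5220$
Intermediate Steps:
$z{\left(h \right)} = -1 + h$ ($z{\left(h \right)} = 4 + \left(-5 + h\right) = -1 + h$)
$E{\left(S \right)} = -1 + S^{2}$ ($E{\left(S \right)} = S^{2} - 1 = -1 + S^{2}$)
$s = -870$ ($s = \left(\left(-1 + \left(-3\right)^{2}\right) - 23\right) \left(23 + 35\right) = \left(\left(-1 + 9\right) - 23\right) 58 = \left(8 - 23\right) 58 = \left(-15\right) 58 = -870$)
$z{\left(7 \right)} s = \left(-1 + 7\right) \left(-870\right) = 6 \left(-870\right) = -5220$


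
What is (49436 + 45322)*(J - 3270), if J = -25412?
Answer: -2717848956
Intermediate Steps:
(49436 + 45322)*(J - 3270) = (49436 + 45322)*(-25412 - 3270) = 94758*(-28682) = -2717848956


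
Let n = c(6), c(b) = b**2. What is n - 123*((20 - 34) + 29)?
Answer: -1809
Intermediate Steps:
n = 36 (n = 6**2 = 36)
n - 123*((20 - 34) + 29) = 36 - 123*((20 - 34) + 29) = 36 - 123*(-14 + 29) = 36 - 123*15 = 36 - 1845 = -1809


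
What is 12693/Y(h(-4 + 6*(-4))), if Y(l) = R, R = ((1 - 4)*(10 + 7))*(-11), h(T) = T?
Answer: 4231/187 ≈ 22.626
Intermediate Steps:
R = 561 (R = -3*17*(-11) = -51*(-11) = 561)
Y(l) = 561
12693/Y(h(-4 + 6*(-4))) = 12693/561 = 12693*(1/561) = 4231/187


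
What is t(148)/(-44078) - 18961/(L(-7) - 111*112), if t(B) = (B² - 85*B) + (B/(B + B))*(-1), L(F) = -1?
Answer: 1439687765/1096043548 ≈ 1.3135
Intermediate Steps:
t(B) = -½ + B² - 85*B (t(B) = (B² - 85*B) + (B/((2*B)))*(-1) = (B² - 85*B) + (B*(1/(2*B)))*(-1) = (B² - 85*B) + (½)*(-1) = (B² - 85*B) - ½ = -½ + B² - 85*B)
t(148)/(-44078) - 18961/(L(-7) - 111*112) = (-½ + 148² - 85*148)/(-44078) - 18961/(-1 - 111*112) = (-½ + 21904 - 12580)*(-1/44078) - 18961/(-1 - 12432) = (18647/2)*(-1/44078) - 18961/(-12433) = -18647/88156 - 18961*(-1/12433) = -18647/88156 + 18961/12433 = 1439687765/1096043548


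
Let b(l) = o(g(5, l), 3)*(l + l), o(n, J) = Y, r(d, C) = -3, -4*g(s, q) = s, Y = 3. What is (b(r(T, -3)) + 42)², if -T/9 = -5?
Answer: 576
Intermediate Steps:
T = 45 (T = -9*(-5) = 45)
g(s, q) = -s/4
o(n, J) = 3
b(l) = 6*l (b(l) = 3*(l + l) = 3*(2*l) = 6*l)
(b(r(T, -3)) + 42)² = (6*(-3) + 42)² = (-18 + 42)² = 24² = 576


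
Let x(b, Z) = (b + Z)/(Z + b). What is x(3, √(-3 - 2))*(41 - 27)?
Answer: 14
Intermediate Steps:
x(b, Z) = 1 (x(b, Z) = (Z + b)/(Z + b) = 1)
x(3, √(-3 - 2))*(41 - 27) = 1*(41 - 27) = 1*14 = 14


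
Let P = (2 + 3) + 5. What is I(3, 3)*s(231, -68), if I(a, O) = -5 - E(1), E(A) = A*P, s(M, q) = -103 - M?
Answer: 5010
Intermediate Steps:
P = 10 (P = 5 + 5 = 10)
E(A) = 10*A (E(A) = A*10 = 10*A)
I(a, O) = -15 (I(a, O) = -5 - 10 = -15)
I(3, 3)*s(231, -68) = -15*(-103 - 1*231) = -15*(-103 - 231) = -15*(-334) = 5010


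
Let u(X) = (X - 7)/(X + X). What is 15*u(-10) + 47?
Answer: 239/4 ≈ 59.750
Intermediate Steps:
u(X) = (-7 + X)/(2*X) (u(X) = (-7 + X)/((2*X)) = (-7 + X)*(1/(2*X)) = (-7 + X)/(2*X))
15*u(-10) + 47 = 15*((½)*(-7 - 10)/(-10)) + 47 = 15*((½)*(-⅒)*(-17)) + 47 = 15*(17/20) + 47 = 51/4 + 47 = 239/4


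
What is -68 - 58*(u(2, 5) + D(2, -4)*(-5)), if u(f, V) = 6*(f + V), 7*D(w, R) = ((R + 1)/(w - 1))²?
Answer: -14918/7 ≈ -2131.1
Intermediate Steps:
D(w, R) = (1 + R)²/(7*(-1 + w)²) (D(w, R) = ((R + 1)/(w - 1))²/7 = ((1 + R)/(-1 + w))²/7 = ((1 + R)²/(-1 + w)²)/7 = (1 + R)²/(7*(-1 + w)²))
u(f, V) = 6*V + 6*f (u(f, V) = 6*(V + f) = 6*V + 6*f)
-68 - 58*(u(2, 5) + D(2, -4)*(-5)) = -68 - 58*((6*5 + 6*2) + ((1 - 4)²/(7*(-1 + 2)²))*(-5)) = -68 - 58*((30 + 12) + ((⅐)*(-3)²/1²)*(-5)) = -68 - 58*(42 + ((⅐)*9*1)*(-5)) = -68 - 58*(42 + (9/7)*(-5)) = -68 - 58*(42 - 45/7) = -68 - 58*249/7 = -68 - 14442/7 = -14918/7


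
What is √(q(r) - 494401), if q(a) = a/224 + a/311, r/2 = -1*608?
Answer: I*√2343173255339/2177 ≈ 703.14*I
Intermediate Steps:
r = -1216 (r = 2*(-1*608) = 2*(-608) = -1216)
q(a) = 535*a/69664 (q(a) = a*(1/224) + a*(1/311) = a/224 + a/311 = 535*a/69664)
√(q(r) - 494401) = √((535/69664)*(-1216) - 494401) = √(-20330/2177 - 494401) = √(-1076331307/2177) = I*√2343173255339/2177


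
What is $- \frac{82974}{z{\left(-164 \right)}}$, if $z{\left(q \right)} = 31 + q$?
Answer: $\frac{82974}{133} \approx 623.86$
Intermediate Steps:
$- \frac{82974}{z{\left(-164 \right)}} = - \frac{82974}{31 - 164} = - \frac{82974}{-133} = \left(-82974\right) \left(- \frac{1}{133}\right) = \frac{82974}{133}$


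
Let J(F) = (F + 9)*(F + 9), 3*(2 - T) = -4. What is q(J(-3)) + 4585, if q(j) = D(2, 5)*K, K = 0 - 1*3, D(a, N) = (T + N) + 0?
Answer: 4560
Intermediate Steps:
T = 10/3 (T = 2 - 1/3*(-4) = 2 + 4/3 = 10/3 ≈ 3.3333)
D(a, N) = 10/3 + N (D(a, N) = (10/3 + N) + 0 = 10/3 + N)
J(F) = (9 + F)**2 (J(F) = (9 + F)*(9 + F) = (9 + F)**2)
K = -3 (K = 0 - 3 = -3)
q(j) = -25 (q(j) = (10/3 + 5)*(-3) = (25/3)*(-3) = -25)
q(J(-3)) + 4585 = -25 + 4585 = 4560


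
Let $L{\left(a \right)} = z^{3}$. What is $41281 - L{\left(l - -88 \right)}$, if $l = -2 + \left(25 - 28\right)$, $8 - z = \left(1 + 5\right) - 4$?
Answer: $41065$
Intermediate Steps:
$z = 6$ ($z = 8 - \left(\left(1 + 5\right) - 4\right) = 8 - \left(6 - 4\right) = 8 - 2 = 6$)
$l = -5$ ($l = -2 + \left(25 - 28\right) = -2 - 3 = -5$)
$L{\left(a \right)} = 216$ ($L{\left(a \right)} = 6^{3} = 216$)
$41281 - L{\left(l - -88 \right)} = 41281 - 216 = 41065$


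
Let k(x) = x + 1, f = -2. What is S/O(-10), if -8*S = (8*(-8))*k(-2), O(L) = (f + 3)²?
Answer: -8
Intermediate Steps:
k(x) = 1 + x
O(L) = 1 (O(L) = (-2 + 3)² = 1² = 1)
S = -8 (S = -8*(-8)*(1 - 2)/8 = -(-8)*(-1) = -⅛*64 = -8)
S/O(-10) = -8/1 = -8*1 = -8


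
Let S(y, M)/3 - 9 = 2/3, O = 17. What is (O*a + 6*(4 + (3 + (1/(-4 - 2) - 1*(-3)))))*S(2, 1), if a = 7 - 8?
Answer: 1218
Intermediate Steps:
S(y, M) = 29 (S(y, M) = 27 + 3*(2/3) = 27 + 3*(2*(⅓)) = 27 + 3*(⅔) = 27 + 2 = 29)
a = -1
(O*a + 6*(4 + (3 + (1/(-4 - 2) - 1*(-3)))))*S(2, 1) = (17*(-1) + 6*(4 + (3 + (1/(-4 - 2) - 1*(-3)))))*29 = (-17 + 6*(4 + (3 + (1/(-6) + 3))))*29 = (-17 + 6*(4 + (3 + (-⅙ + 3))))*29 = (-17 + 6*(4 + (3 + 17/6)))*29 = (-17 + 6*(4 + 35/6))*29 = (-17 + 6*(59/6))*29 = (-17 + 59)*29 = 42*29 = 1218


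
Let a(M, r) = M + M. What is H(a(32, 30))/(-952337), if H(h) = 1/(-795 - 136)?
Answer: 1/886625747 ≈ 1.1279e-9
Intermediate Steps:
a(M, r) = 2*M
H(h) = -1/931 (H(h) = 1/(-931) = -1/931)
H(a(32, 30))/(-952337) = -1/931/(-952337) = -1/931*(-1/952337) = 1/886625747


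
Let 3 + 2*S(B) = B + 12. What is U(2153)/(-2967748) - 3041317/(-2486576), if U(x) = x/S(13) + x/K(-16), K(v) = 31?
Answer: 3790140692515/3099039475664 ≈ 1.2230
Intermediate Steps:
S(B) = 9/2 + B/2 (S(B) = -3/2 + (B + 12)/2 = -3/2 + (12 + B)/2 = -3/2 + (6 + B/2) = 9/2 + B/2)
U(x) = 42*x/341 (U(x) = x/(9/2 + (½)*13) + x/31 = x/(9/2 + 13/2) + x*(1/31) = x/11 + x/31 = 42*x/341)
U(2153)/(-2967748) - 3041317/(-2486576) = ((42/341)*2153)/(-2967748) - 3041317/(-2486576) = (90426/341)*(-1/2967748) - 3041317*(-1/2486576) = -6459/72285862 + 104873/85744 = 3790140692515/3099039475664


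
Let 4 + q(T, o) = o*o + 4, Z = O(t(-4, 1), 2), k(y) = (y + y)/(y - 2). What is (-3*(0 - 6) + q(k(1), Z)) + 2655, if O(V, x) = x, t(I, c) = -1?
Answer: 2677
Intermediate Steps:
k(y) = 2*y/(-2 + y) (k(y) = (2*y)/(-2 + y) = 2*y/(-2 + y))
Z = 2
q(T, o) = o**2 (q(T, o) = -4 + (o*o + 4) = -4 + (o**2 + 4) = -4 + (4 + o**2) = o**2)
(-3*(0 - 6) + q(k(1), Z)) + 2655 = (-3*(0 - 6) + 2**2) + 2655 = (-3*(-6) + 4) + 2655 = (18 + 4) + 2655 = 22 + 2655 = 2677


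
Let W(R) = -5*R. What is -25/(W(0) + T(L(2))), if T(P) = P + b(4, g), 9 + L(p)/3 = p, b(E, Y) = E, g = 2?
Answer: 25/17 ≈ 1.4706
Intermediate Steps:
L(p) = -27 + 3*p
T(P) = 4 + P (T(P) = P + 4 = 4 + P)
-25/(W(0) + T(L(2))) = -25/(-5*0 + (4 + (-27 + 3*2))) = -25/(0 + (4 + (-27 + 6))) = -25/(0 + (4 - 21)) = -25/(0 - 17) = -25/(-17) = -1/17*(-25) = 25/17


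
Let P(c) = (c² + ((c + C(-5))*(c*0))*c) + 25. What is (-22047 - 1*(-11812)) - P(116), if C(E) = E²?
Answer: -23716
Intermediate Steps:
P(c) = 25 + c² (P(c) = (c² + ((c + (-5)²)*(c*0))*c) + 25 = (c² + ((c + 25)*0)*c) + 25 = (c² + ((25 + c)*0)*c) + 25 = (c² + 0*c) + 25 = (c² + 0) + 25 = c² + 25 = 25 + c²)
(-22047 - 1*(-11812)) - P(116) = (-22047 - 1*(-11812)) - (25 + 116²) = (-22047 + 11812) - (25 + 13456) = -10235 - 1*13481 = -10235 - 13481 = -23716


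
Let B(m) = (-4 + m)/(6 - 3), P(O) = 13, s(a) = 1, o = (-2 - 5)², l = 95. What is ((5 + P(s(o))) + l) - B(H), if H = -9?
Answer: 352/3 ≈ 117.33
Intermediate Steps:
o = 49 (o = (-7)² = 49)
B(m) = -4/3 + m/3 (B(m) = (-4 + m)/3 = (-4 + m)*(⅓) = -4/3 + m/3)
((5 + P(s(o))) + l) - B(H) = ((5 + 13) + 95) - (-4/3 + (⅓)*(-9)) = (18 + 95) - (-4/3 - 3) = 113 - 1*(-13/3) = 113 + 13/3 = 352/3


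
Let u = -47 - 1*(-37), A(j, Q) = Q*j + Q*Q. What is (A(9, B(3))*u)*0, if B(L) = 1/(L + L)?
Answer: 0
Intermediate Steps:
B(L) = 1/(2*L)
A(j, Q) = Q**2 + Q*j (A(j, Q) = Q*j + Q**2 = Q**2 + Q*j)
u = -10 (u = -47 + 37 = -10)
(A(9, B(3))*u)*0 = ((((1/2)/3)*((1/2)/3 + 9))*(-10))*0 = ((((1/2)*(1/3))*((1/2)*(1/3) + 9))*(-10))*0 = (((1/6 + 9)/6)*(-10))*0 = (((1/6)*(55/6))*(-10))*0 = ((55/36)*(-10))*0 = -275/18*0 = 0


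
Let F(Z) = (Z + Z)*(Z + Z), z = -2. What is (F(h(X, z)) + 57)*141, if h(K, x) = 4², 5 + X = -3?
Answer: 152421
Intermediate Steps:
X = -8 (X = -5 - 3 = -8)
h(K, x) = 16
F(Z) = 4*Z² (F(Z) = (2*Z)*(2*Z) = 4*Z²)
(F(h(X, z)) + 57)*141 = (4*16² + 57)*141 = (4*256 + 57)*141 = (1024 + 57)*141 = 1081*141 = 152421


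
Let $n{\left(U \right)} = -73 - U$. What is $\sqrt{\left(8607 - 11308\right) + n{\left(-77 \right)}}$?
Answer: $i \sqrt{2697} \approx 51.933 i$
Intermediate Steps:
$\sqrt{\left(8607 - 11308\right) + n{\left(-77 \right)}} = \sqrt{\left(8607 - 11308\right) - -4} = \sqrt{\left(8607 - 11308\right) + \left(-73 + 77\right)} = \sqrt{-2701 + 4} = \sqrt{-2697} = i \sqrt{2697}$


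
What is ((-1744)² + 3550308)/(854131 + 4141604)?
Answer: 6591844/4995735 ≈ 1.3195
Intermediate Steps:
((-1744)² + 3550308)/(854131 + 4141604) = (3041536 + 3550308)/4995735 = 6591844*(1/4995735) = 6591844/4995735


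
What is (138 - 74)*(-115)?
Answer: -7360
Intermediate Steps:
(138 - 74)*(-115) = 64*(-115) = -7360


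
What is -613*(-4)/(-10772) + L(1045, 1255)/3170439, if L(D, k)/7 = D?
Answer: -1923779812/8537992227 ≈ -0.22532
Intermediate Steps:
L(D, k) = 7*D
-613*(-4)/(-10772) + L(1045, 1255)/3170439 = -613*(-4)/(-10772) + (7*1045)/3170439 = 2452*(-1/10772) + 7315*(1/3170439) = -613/2693 + 7315/3170439 = -1923779812/8537992227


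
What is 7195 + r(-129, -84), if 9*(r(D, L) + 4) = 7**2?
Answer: 64768/9 ≈ 7196.4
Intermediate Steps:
r(D, L) = 13/9 (r(D, L) = -4 + (1/9)*7**2 = -4 + (1/9)*49 = -4 + 49/9 = 13/9)
7195 + r(-129, -84) = 7195 + 13/9 = 64768/9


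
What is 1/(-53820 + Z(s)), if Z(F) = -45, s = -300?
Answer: -1/53865 ≈ -1.8565e-5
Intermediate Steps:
1/(-53820 + Z(s)) = 1/(-53820 - 45) = 1/(-53865) = -1/53865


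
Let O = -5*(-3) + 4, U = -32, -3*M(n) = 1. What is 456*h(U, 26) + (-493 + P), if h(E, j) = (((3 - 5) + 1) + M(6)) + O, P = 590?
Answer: 8153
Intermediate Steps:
M(n) = -⅓ (M(n) = -⅓*1 = -⅓)
O = 19 (O = 15 + 4 = 19)
h(E, j) = 53/3 (h(E, j) = (((3 - 5) + 1) - ⅓) + 19 = ((-2 + 1) - ⅓) + 19 = (-1 - ⅓) + 19 = -4/3 + 19 = 53/3)
456*h(U, 26) + (-493 + P) = 456*(53/3) + (-493 + 590) = 8056 + 97 = 8153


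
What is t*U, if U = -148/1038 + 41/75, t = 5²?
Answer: 5243/519 ≈ 10.102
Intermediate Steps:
t = 25
U = 5243/12975 (U = -148*1/1038 + 41*(1/75) = -74/519 + 41/75 = 5243/12975 ≈ 0.40408)
t*U = 25*(5243/12975) = 5243/519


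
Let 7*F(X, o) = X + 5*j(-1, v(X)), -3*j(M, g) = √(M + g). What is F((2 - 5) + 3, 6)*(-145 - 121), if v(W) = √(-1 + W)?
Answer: 190*√(-1 + I)/3 ≈ 28.822 + 69.583*I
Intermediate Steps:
j(M, g) = -√(M + g)/3
F(X, o) = -5*√(-1 + √(-1 + X))/21 + X/7 (F(X, o) = (X + 5*(-√(-1 + √(-1 + X))/3))/7 = (X - 5*√(-1 + √(-1 + X))/3)/7 = -5*√(-1 + √(-1 + X))/21 + X/7)
F((2 - 5) + 3, 6)*(-145 - 121) = (-5*√(-1 + √(-1 + ((2 - 5) + 3)))/21 + ((2 - 5) + 3)/7)*(-145 - 121) = (-5*√(-1 + √(-1 + (-3 + 3)))/21 + (-3 + 3)/7)*(-266) = (-5*√(-1 + √(-1 + 0))/21 + (⅐)*0)*(-266) = (-5*√(-1 + √(-1))/21 + 0)*(-266) = (-5*√(-1 + I)/21 + 0)*(-266) = -5*√(-1 + I)/21*(-266) = 190*√(-1 + I)/3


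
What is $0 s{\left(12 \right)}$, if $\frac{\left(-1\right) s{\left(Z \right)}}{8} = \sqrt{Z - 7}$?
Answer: $0$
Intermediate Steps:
$s{\left(Z \right)} = - 8 \sqrt{-7 + Z}$ ($s{\left(Z \right)} = - 8 \sqrt{Z - 7} = - 8 \sqrt{-7 + Z}$)
$0 s{\left(12 \right)} = 0 \left(- 8 \sqrt{-7 + 12}\right) = 0 \left(- 8 \sqrt{5}\right) = 0$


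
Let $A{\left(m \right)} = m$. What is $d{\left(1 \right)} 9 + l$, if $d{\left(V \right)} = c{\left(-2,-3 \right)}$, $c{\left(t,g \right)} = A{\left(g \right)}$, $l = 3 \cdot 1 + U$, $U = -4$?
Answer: $-28$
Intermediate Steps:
$l = -1$ ($l = 3 \cdot 1 - 4 = 3 - 4 = -1$)
$c{\left(t,g \right)} = g$
$d{\left(V \right)} = -3$
$d{\left(1 \right)} 9 + l = \left(-3\right) 9 - 1 = -27 - 1 = -28$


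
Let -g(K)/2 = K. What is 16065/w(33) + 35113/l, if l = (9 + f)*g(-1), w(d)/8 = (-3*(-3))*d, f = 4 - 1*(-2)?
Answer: 1553897/1320 ≈ 1177.2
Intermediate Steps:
f = 6 (f = 4 + 2 = 6)
w(d) = 72*d (w(d) = 8*((-3*(-3))*d) = 8*(9*d) = 72*d)
g(K) = -2*K
l = 30 (l = (9 + 6)*(-2*(-1)) = 15*2 = 30)
16065/w(33) + 35113/l = 16065/((72*33)) + 35113/30 = 16065/2376 + 35113*(1/30) = 16065*(1/2376) + 35113/30 = 595/88 + 35113/30 = 1553897/1320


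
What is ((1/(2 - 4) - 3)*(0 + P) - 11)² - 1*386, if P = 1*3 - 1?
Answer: -62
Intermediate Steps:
P = 2 (P = 3 - 1 = 2)
((1/(2 - 4) - 3)*(0 + P) - 11)² - 1*386 = ((1/(2 - 4) - 3)*(0 + 2) - 11)² - 1*386 = ((1/(-2) - 3)*2 - 11)² - 386 = ((-½ - 3)*2 - 11)² - 386 = (-7/2*2 - 11)² - 386 = (-7 - 11)² - 386 = (-18)² - 386 = 324 - 386 = -62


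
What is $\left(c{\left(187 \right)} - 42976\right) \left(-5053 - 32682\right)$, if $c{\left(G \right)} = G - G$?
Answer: $1621699360$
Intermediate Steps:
$c{\left(G \right)} = 0$
$\left(c{\left(187 \right)} - 42976\right) \left(-5053 - 32682\right) = \left(0 - 42976\right) \left(-5053 - 32682\right) = \left(-42976\right) \left(-37735\right) = 1621699360$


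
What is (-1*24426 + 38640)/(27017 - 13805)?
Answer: 2369/2202 ≈ 1.0758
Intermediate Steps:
(-1*24426 + 38640)/(27017 - 13805) = (-24426 + 38640)/13212 = 14214*(1/13212) = 2369/2202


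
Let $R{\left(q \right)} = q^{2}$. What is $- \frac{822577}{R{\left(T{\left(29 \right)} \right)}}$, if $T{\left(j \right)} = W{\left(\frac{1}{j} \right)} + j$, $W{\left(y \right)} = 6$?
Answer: $- \frac{117511}{175} \approx -671.49$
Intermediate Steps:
$T{\left(j \right)} = 6 + j$
$- \frac{822577}{R{\left(T{\left(29 \right)} \right)}} = - \frac{822577}{\left(6 + 29\right)^{2}} = - \frac{822577}{35^{2}} = - \frac{822577}{1225} = \left(-822577\right) \frac{1}{1225} = - \frac{117511}{175}$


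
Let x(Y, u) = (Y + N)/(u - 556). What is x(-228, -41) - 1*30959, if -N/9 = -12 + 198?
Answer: -6160207/199 ≈ -30956.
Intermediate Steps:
N = -1674 (N = -9*(-12 + 198) = -9*186 = -1674)
x(Y, u) = (-1674 + Y)/(-556 + u) (x(Y, u) = (Y - 1674)/(u - 556) = (-1674 + Y)/(-556 + u))
x(-228, -41) - 1*30959 = (-1674 - 228)/(-556 - 41) - 1*30959 = -1902/(-597) - 30959 = -1/597*(-1902) - 30959 = 634/199 - 30959 = -6160207/199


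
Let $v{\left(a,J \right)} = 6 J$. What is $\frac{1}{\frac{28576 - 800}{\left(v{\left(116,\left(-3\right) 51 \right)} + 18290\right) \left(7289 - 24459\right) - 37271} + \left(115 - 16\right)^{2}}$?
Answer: $\frac{298314511}{2923780494535} \approx 0.00010203$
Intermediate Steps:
$\frac{1}{\frac{28576 - 800}{\left(v{\left(116,\left(-3\right) 51 \right)} + 18290\right) \left(7289 - 24459\right) - 37271} + \left(115 - 16\right)^{2}} = \frac{1}{\frac{28576 - 800}{\left(6 \left(\left(-3\right) 51\right) + 18290\right) \left(7289 - 24459\right) - 37271} + \left(115 - 16\right)^{2}} = \frac{1}{\frac{27776}{\left(6 \left(-153\right) + 18290\right) \left(-17170\right) - 37271} + 99^{2}} = \frac{1}{\frac{27776}{\left(-918 + 18290\right) \left(-17170\right) - 37271} + 9801} = \frac{1}{\frac{27776}{17372 \left(-17170\right) - 37271} + 9801} = \frac{1}{\frac{27776}{-298277240 - 37271} + 9801} = \frac{1}{\frac{27776}{-298314511} + 9801} = \frac{1}{27776 \left(- \frac{1}{298314511}\right) + 9801} = \frac{1}{- \frac{27776}{298314511} + 9801} = \frac{1}{\frac{2923780494535}{298314511}} = \frac{298314511}{2923780494535}$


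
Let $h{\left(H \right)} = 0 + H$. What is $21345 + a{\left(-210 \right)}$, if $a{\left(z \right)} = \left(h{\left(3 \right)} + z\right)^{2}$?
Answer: $64194$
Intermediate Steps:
$h{\left(H \right)} = H$
$a{\left(z \right)} = \left(3 + z\right)^{2}$
$21345 + a{\left(-210 \right)} = 21345 + \left(3 - 210\right)^{2} = 21345 + \left(-207\right)^{2} = 21345 + 42849 = 64194$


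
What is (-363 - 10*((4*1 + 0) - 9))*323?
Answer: -101099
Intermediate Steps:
(-363 - 10*((4*1 + 0) - 9))*323 = (-363 - 10*((4 + 0) - 9))*323 = (-363 - 10*(4 - 9))*323 = (-363 - 10*(-5))*323 = (-363 + 50)*323 = -313*323 = -101099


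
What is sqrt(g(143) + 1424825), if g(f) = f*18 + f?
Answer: sqrt(1427542) ≈ 1194.8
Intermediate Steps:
g(f) = 19*f (g(f) = 18*f + f = 19*f)
sqrt(g(143) + 1424825) = sqrt(19*143 + 1424825) = sqrt(2717 + 1424825) = sqrt(1427542)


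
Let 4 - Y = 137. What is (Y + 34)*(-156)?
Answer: 15444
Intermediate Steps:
Y = -133 (Y = 4 - 1*137 = 4 - 137 = -133)
(Y + 34)*(-156) = (-133 + 34)*(-156) = -99*(-156) = 15444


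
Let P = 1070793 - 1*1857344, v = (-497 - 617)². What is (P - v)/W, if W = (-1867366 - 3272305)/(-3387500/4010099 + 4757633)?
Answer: 2035932075156745071/1084767870391 ≈ 1.8768e+6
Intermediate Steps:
W = -20610589537429/19078575948167 (W = -5139671/(-3387500*1/4010099 + 4757633) = -5139671/(-3387500/4010099 + 4757633) = -5139671/19078575948167/4010099 = -5139671*4010099/19078575948167 = -20610589537429/19078575948167 ≈ -1.0803)
v = 1240996 (v = (-1114)² = 1240996)
P = -786551 (P = 1070793 - 1857344 = -786551)
(P - v)/W = (-786551 - 1*1240996)/(-20610589537429/19078575948167) = (-786551 - 1240996)*(-19078575948167/20610589537429) = -2027547*(-19078575948167/20610589537429) = 2035932075156745071/1084767870391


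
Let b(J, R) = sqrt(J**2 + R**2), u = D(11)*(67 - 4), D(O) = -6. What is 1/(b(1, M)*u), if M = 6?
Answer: -sqrt(37)/13986 ≈ -0.00043492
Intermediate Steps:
u = -378 (u = -6*(67 - 4) = -6*63 = -378)
1/(b(1, M)*u) = 1/(sqrt(1**2 + 6**2)*(-378)) = 1/(sqrt(1 + 36)*(-378)) = 1/(sqrt(37)*(-378)) = 1/(-378*sqrt(37)) = -sqrt(37)/13986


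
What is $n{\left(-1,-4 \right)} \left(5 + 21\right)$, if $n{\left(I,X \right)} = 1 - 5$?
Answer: $-104$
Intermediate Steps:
$n{\left(I,X \right)} = -4$
$n{\left(-1,-4 \right)} \left(5 + 21\right) = - 4 \left(5 + 21\right) = \left(-4\right) 26 = -104$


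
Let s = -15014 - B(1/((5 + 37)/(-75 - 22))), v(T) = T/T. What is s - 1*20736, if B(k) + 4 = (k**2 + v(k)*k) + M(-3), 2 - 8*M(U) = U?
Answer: -126124763/3528 ≈ -35750.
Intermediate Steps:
v(T) = 1
M(U) = 1/4 - U/8
B(k) = -27/8 + k + k**2 (B(k) = -4 + ((k**2 + 1*k) + (1/4 - 1/8*(-3))) = -4 + ((k**2 + k) + (1/4 + 3/8)) = -4 + ((k + k**2) + 5/8) = -4 + (5/8 + k + k**2) = -27/8 + k + k**2)
s = -52968155/3528 (s = -15014 - (-27/8 + 1/((5 + 37)/(-75 - 22)) + (1/((5 + 37)/(-75 - 22)))**2) = -15014 - (-27/8 + 1/(42/(-97)) + (1/(42/(-97)))**2) = -15014 - (-27/8 + 1/(42*(-1/97)) + (1/(42*(-1/97)))**2) = -15014 - (-27/8 + 1/(-42/97) + (1/(-42/97))**2) = -15014 - (-27/8 - 97/42 + (-97/42)**2) = -15014 - (-27/8 - 97/42 + 9409/1764) = -15014 - 1*(-1237/3528) = -15014 + 1237/3528 = -52968155/3528 ≈ -15014.)
s - 1*20736 = -52968155/3528 - 1*20736 = -52968155/3528 - 20736 = -126124763/3528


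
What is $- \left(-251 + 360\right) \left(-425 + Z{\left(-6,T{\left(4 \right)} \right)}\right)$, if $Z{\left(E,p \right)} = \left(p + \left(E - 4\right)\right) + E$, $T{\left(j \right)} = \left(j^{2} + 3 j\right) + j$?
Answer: $44581$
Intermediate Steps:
$T{\left(j \right)} = j^{2} + 4 j$
$Z{\left(E,p \right)} = -4 + p + 2 E$ ($Z{\left(E,p \right)} = \left(p + \left(-4 + E\right)\right) + E = \left(-4 + E + p\right) + E = -4 + p + 2 E$)
$- \left(-251 + 360\right) \left(-425 + Z{\left(-6,T{\left(4 \right)} \right)}\right) = - \left(-251 + 360\right) \left(-425 + \left(-4 + 4 \left(4 + 4\right) + 2 \left(-6\right)\right)\right) = - 109 \left(-425 - -16\right) = - 109 \left(-425 + 16\right) = - 109 \left(-409\right) = \left(-1\right) \left(-44581\right) = 44581$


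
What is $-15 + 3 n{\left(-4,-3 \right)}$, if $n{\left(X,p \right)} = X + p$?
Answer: $-36$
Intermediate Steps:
$-15 + 3 n{\left(-4,-3 \right)} = -15 + 3 \left(-4 - 3\right) = -15 + 3 \left(-7\right) = -15 - 21 = -36$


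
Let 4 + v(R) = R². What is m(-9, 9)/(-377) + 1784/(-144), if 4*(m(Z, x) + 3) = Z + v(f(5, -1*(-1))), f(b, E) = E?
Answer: -83963/6786 ≈ -12.373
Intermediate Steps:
v(R) = -4 + R²
m(Z, x) = -15/4 + Z/4 (m(Z, x) = -3 + (Z + (-4 + (-1*(-1))²))/4 = -3 + (Z + (-4 + 1²))/4 = -3 + (Z + (-4 + 1))/4 = -3 + (Z - 3)/4 = -3 + (-3 + Z)/4 = -3 + (-¾ + Z/4) = -15/4 + Z/4)
m(-9, 9)/(-377) + 1784/(-144) = (-15/4 + (¼)*(-9))/(-377) + 1784/(-144) = (-15/4 - 9/4)*(-1/377) + 1784*(-1/144) = -6*(-1/377) - 223/18 = 6/377 - 223/18 = -83963/6786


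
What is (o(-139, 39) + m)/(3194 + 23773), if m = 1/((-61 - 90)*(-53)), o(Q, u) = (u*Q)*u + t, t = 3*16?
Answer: -1691602112/215816901 ≈ -7.8381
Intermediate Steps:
t = 48
o(Q, u) = 48 + Q*u² (o(Q, u) = (u*Q)*u + 48 = (Q*u)*u + 48 = Q*u² + 48 = 48 + Q*u²)
m = 1/8003 (m = 1/(-151*(-53)) = 1/8003 ≈ 0.00012495)
(o(-139, 39) + m)/(3194 + 23773) = ((48 - 139*39²) + 1/8003)/(3194 + 23773) = ((48 - 139*1521) + 1/8003)/26967 = ((48 - 211419) + 1/8003)*(1/26967) = (-211371 + 1/8003)*(1/26967) = -1691602112/8003*1/26967 = -1691602112/215816901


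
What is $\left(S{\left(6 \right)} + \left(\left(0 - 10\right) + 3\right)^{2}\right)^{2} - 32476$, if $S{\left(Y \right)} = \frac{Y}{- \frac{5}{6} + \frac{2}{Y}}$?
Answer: $-31107$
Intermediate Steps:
$S{\left(Y \right)} = \frac{Y}{- \frac{5}{6} + \frac{2}{Y}}$ ($S{\left(Y \right)} = \frac{Y}{\left(-5\right) \frac{1}{6} + \frac{2}{Y}} = \frac{Y}{- \frac{5}{6} + \frac{2}{Y}}$)
$\left(S{\left(6 \right)} + \left(\left(0 - 10\right) + 3\right)^{2}\right)^{2} - 32476 = \left(- \frac{6 \cdot 6^{2}}{-12 + 5 \cdot 6} + \left(\left(0 - 10\right) + 3\right)^{2}\right)^{2} - 32476 = \left(\left(-6\right) 36 \frac{1}{-12 + 30} + \left(\left(0 - 10\right) + 3\right)^{2}\right)^{2} - 32476 = \left(\left(-6\right) 36 \cdot \frac{1}{18} + \left(-10 + 3\right)^{2}\right)^{2} - 32476 = \left(\left(-6\right) 36 \cdot \frac{1}{18} + \left(-7\right)^{2}\right)^{2} - 32476 = \left(-12 + 49\right)^{2} - 32476 = 37^{2} - 32476 = 1369 - 32476 = -31107$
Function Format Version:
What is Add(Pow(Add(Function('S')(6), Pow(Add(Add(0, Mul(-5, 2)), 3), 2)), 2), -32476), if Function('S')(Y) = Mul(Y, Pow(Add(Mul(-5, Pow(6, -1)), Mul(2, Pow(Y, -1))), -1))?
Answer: -31107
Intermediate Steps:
Function('S')(Y) = Mul(Y, Pow(Add(Rational(-5, 6), Mul(2, Pow(Y, -1))), -1)) (Function('S')(Y) = Mul(Y, Pow(Add(Mul(-5, Rational(1, 6)), Mul(2, Pow(Y, -1))), -1)) = Mul(Y, Pow(Add(Rational(-5, 6), Mul(2, Pow(Y, -1))), -1)))
Add(Pow(Add(Function('S')(6), Pow(Add(Add(0, Mul(-5, 2)), 3), 2)), 2), -32476) = Add(Pow(Add(Mul(-6, Pow(6, 2), Pow(Add(-12, Mul(5, 6)), -1)), Pow(Add(Add(0, Mul(-5, 2)), 3), 2)), 2), -32476) = Add(Pow(Add(Mul(-6, 36, Pow(Add(-12, 30), -1)), Pow(Add(Add(0, -10), 3), 2)), 2), -32476) = Add(Pow(Add(Mul(-6, 36, Pow(18, -1)), Pow(Add(-10, 3), 2)), 2), -32476) = Add(Pow(Add(Mul(-6, 36, Rational(1, 18)), Pow(-7, 2)), 2), -32476) = Add(Pow(Add(-12, 49), 2), -32476) = Add(Pow(37, 2), -32476) = Add(1369, -32476) = -31107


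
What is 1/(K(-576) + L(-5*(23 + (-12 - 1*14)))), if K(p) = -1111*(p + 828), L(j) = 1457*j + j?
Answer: -1/258102 ≈ -3.8744e-6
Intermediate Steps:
L(j) = 1458*j
K(p) = -919908 - 1111*p (K(p) = -1111*(828 + p) = -919908 - 1111*p)
1/(K(-576) + L(-5*(23 + (-12 - 1*14)))) = 1/((-919908 - 1111*(-576)) + 1458*(-5*(23 + (-12 - 1*14)))) = 1/((-919908 + 639936) + 1458*(-5*(23 + (-12 - 14)))) = 1/(-279972 + 1458*(-5*(23 - 26))) = 1/(-279972 + 1458*(-5*(-3))) = 1/(-279972 + 1458*15) = 1/(-279972 + 21870) = 1/(-258102) = -1/258102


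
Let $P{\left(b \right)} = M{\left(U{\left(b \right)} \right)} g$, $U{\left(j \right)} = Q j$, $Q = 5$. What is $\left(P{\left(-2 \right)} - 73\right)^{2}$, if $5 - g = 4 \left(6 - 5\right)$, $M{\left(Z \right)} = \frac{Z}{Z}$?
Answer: $5184$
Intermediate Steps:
$U{\left(j \right)} = 5 j$
$M{\left(Z \right)} = 1$
$g = 1$ ($g = 5 - 4 \left(6 - 5\right) = 5 - 4 \cdot 1 = 5 - 4 = 1$)
$P{\left(b \right)} = 1$ ($P{\left(b \right)} = 1 \cdot 1 = 1$)
$\left(P{\left(-2 \right)} - 73\right)^{2} = \left(1 - 73\right)^{2} = \left(-72\right)^{2} = 5184$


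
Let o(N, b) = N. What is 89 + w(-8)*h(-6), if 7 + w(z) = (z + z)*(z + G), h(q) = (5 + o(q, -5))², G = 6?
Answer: 114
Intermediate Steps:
h(q) = (5 + q)²
w(z) = -7 + 2*z*(6 + z) (w(z) = -7 + (z + z)*(z + 6) = -7 + (2*z)*(6 + z) = -7 + 2*z*(6 + z))
89 + w(-8)*h(-6) = 89 + (-7 + 2*(-8)² + 12*(-8))*(5 - 6)² = 89 + (-7 + 2*64 - 96)*(-1)² = 89 + (-7 + 128 - 96)*1 = 89 + 25*1 = 89 + 25 = 114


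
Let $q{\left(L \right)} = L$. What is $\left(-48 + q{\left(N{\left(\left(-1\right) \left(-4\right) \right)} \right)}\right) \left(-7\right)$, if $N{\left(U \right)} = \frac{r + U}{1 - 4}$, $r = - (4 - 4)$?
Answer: $\frac{1036}{3} \approx 345.33$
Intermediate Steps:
$r = 0$ ($r = \left(-1\right) 0 = 0$)
$N{\left(U \right)} = - \frac{U}{3}$ ($N{\left(U \right)} = \frac{0 + U}{1 - 4} = \frac{U}{-3} = U \left(- \frac{1}{3}\right) = - \frac{U}{3}$)
$\left(-48 + q{\left(N{\left(\left(-1\right) \left(-4\right) \right)} \right)}\right) \left(-7\right) = \left(-48 - \frac{\left(-1\right) \left(-4\right)}{3}\right) \left(-7\right) = \left(-48 - \frac{4}{3}\right) \left(-7\right) = \left(- \frac{148}{3}\right) \left(-7\right) = \frac{1036}{3}$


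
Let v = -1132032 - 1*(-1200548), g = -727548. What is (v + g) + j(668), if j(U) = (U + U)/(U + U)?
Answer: -659031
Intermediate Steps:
j(U) = 1 (j(U) = (2*U)/((2*U)) = (2*U)*(1/(2*U)) = 1)
v = 68516 (v = -1132032 + 1200548 = 68516)
(v + g) + j(668) = (68516 - 727548) + 1 = -659032 + 1 = -659031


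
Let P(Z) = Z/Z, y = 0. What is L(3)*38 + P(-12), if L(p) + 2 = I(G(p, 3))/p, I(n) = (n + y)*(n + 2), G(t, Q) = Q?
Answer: 115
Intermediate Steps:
P(Z) = 1
I(n) = n*(2 + n) (I(n) = (n + 0)*(n + 2) = n*(2 + n))
L(p) = -2 + 15/p (L(p) = -2 + (3*(2 + 3))/p = -2 + (3*5)/p = -2 + 15/p)
L(3)*38 + P(-12) = (-2 + 15/3)*38 + 1 = (-2 + 15*(1/3))*38 + 1 = (-2 + 5)*38 + 1 = 3*38 + 1 = 114 + 1 = 115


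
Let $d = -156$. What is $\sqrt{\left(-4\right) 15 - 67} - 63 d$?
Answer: $9828 + i \sqrt{127} \approx 9828.0 + 11.269 i$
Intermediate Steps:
$\sqrt{\left(-4\right) 15 - 67} - 63 d = \sqrt{\left(-4\right) 15 - 67} - -9828 = \sqrt{-60 - 67} + 9828 = \sqrt{-127} + 9828 = i \sqrt{127} + 9828 = 9828 + i \sqrt{127}$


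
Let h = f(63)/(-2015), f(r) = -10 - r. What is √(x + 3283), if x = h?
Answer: √13329865770/2015 ≈ 57.298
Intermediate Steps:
h = 73/2015 (h = (-10 - 1*63)/(-2015) = (-10 - 63)*(-1/2015) = -73*(-1/2015) = 73/2015 ≈ 0.036228)
x = 73/2015 ≈ 0.036228
√(x + 3283) = √(73/2015 + 3283) = √(6615318/2015) = √13329865770/2015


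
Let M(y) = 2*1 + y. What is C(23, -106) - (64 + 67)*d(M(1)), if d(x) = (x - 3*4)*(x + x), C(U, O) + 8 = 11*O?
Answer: 5900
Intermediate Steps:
C(U, O) = -8 + 11*O
M(y) = 2 + y
d(x) = 2*x*(-12 + x) (d(x) = (x - 12)*(2*x) = (-12 + x)*(2*x) = 2*x*(-12 + x))
C(23, -106) - (64 + 67)*d(M(1)) = (-8 + 11*(-106)) - (64 + 67)*2*(2 + 1)*(-12 + (2 + 1)) = (-8 - 1166) - 131*2*3*(-12 + 3) = -1174 - 131*2*3*(-9) = -1174 - 131*(-54) = -1174 - 1*(-7074) = -1174 + 7074 = 5900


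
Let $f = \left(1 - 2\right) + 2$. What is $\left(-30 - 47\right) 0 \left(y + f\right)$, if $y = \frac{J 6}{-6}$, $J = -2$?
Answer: $0$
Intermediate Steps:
$y = 2$ ($y = \frac{\left(-2\right) 6}{-6} = \left(-12\right) \left(- \frac{1}{6}\right) = 2$)
$f = 1$ ($f = -1 + 2 = 1$)
$\left(-30 - 47\right) 0 \left(y + f\right) = \left(-30 - 47\right) 0 \left(2 + 1\right) = - 77 \cdot 0 \cdot 3 = \left(-77\right) 0 = 0$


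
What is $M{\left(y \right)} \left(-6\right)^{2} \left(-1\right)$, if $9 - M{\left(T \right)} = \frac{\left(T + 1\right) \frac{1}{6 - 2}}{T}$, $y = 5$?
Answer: $- \frac{1566}{5} \approx -313.2$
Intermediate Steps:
$M{\left(T \right)} = 9 - \frac{\frac{1}{4} + \frac{T}{4}}{T}$ ($M{\left(T \right)} = 9 - \frac{\left(T + 1\right) \frac{1}{6 - 2}}{T} = 9 - \frac{\left(1 + T\right) \frac{1}{4}}{T} = 9 - \frac{\frac{1}{4} + \frac{T}{4}}{T}$)
$M{\left(y \right)} \left(-6\right)^{2} \left(-1\right) = \frac{-1 + 35 \cdot 5}{4 \cdot 5} \left(-6\right)^{2} \left(-1\right) = \frac{1}{4} \cdot \frac{1}{5} \left(-1 + 175\right) 36 \left(-1\right) = \frac{1}{4} \cdot \frac{1}{5} \cdot 174 \cdot 36 \left(-1\right) = \frac{87}{10} \cdot 36 \left(-1\right) = \frac{1566}{5} \left(-1\right) = - \frac{1566}{5}$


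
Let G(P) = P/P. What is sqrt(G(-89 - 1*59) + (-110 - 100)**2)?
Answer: sqrt(44101) ≈ 210.00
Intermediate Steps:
G(P) = 1
sqrt(G(-89 - 1*59) + (-110 - 100)**2) = sqrt(1 + (-110 - 100)**2) = sqrt(1 + (-210)**2) = sqrt(1 + 44100) = sqrt(44101)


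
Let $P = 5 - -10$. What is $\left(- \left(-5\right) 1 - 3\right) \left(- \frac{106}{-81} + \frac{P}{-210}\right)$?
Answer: $\frac{1403}{567} \approx 2.4744$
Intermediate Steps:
$P = 15$ ($P = 5 + 10 = 15$)
$\left(- \left(-5\right) 1 - 3\right) \left(- \frac{106}{-81} + \frac{P}{-210}\right) = \left(- \left(-5\right) 1 - 3\right) \left(- \frac{106}{-81} + \frac{15}{-210}\right) = \left(\left(-1\right) \left(-5\right) - 3\right) \left(\left(-106\right) \left(- \frac{1}{81}\right) + 15 \left(- \frac{1}{210}\right)\right) = \left(5 - 3\right) \left(\frac{106}{81} - \frac{1}{14}\right) = 2 \cdot \frac{1403}{1134} = \frac{1403}{567}$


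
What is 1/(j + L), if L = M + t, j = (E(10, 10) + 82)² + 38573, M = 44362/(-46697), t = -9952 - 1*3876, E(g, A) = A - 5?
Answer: 46697/1508922496 ≈ 3.0947e-5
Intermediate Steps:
E(g, A) = -5 + A
t = -13828 (t = -9952 - 3876 = -13828)
M = -44362/46697 (M = 44362*(-1/46697) = -44362/46697 ≈ -0.95000)
j = 46142 (j = ((-5 + 10) + 82)² + 38573 = (5 + 82)² + 38573 = 87² + 38573 = 7569 + 38573 = 46142)
L = -645770478/46697 (L = -44362/46697 - 13828 = -645770478/46697 ≈ -13829.)
1/(j + L) = 1/(46142 - 645770478/46697) = 1/(1508922496/46697) = 46697/1508922496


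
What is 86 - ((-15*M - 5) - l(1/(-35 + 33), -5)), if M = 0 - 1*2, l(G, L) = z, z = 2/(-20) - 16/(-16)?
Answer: 619/10 ≈ 61.900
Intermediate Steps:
z = 9/10 (z = 2*(-1/20) - 16*(-1/16) = -⅒ + 1 = 9/10 ≈ 0.90000)
l(G, L) = 9/10
M = -2 (M = 0 - 2 = -2)
86 - ((-15*M - 5) - l(1/(-35 + 33), -5)) = 86 - ((-15*(-2) - 5) - 1*9/10) = 86 - ((30 - 5) - 9/10) = 86 - (25 - 9/10) = 86 - 1*241/10 = 86 - 241/10 = 619/10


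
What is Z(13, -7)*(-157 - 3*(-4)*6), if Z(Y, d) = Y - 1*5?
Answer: -680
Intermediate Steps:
Z(Y, d) = -5 + Y (Z(Y, d) = Y - 5 = -5 + Y)
Z(13, -7)*(-157 - 3*(-4)*6) = (-5 + 13)*(-157 - 3*(-4)*6) = 8*(-157 + 12*6) = 8*(-157 + 72) = 8*(-85) = -680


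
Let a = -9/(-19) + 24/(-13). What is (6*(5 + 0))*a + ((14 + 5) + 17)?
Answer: -1278/247 ≈ -5.1741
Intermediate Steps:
a = -339/247 (a = -9*(-1/19) + 24*(-1/13) = 9/19 - 24/13 = -339/247 ≈ -1.3725)
(6*(5 + 0))*a + ((14 + 5) + 17) = (6*(5 + 0))*(-339/247) + ((14 + 5) + 17) = (6*5)*(-339/247) + (19 + 17) = 30*(-339/247) + 36 = -10170/247 + 36 = -1278/247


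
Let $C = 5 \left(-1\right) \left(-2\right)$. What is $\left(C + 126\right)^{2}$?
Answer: $18496$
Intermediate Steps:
$C = 10$ ($C = \left(-5\right) \left(-2\right) = 10$)
$\left(C + 126\right)^{2} = \left(10 + 126\right)^{2} = 136^{2} = 18496$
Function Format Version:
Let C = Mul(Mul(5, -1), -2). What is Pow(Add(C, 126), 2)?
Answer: 18496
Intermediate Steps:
C = 10 (C = Mul(-5, -2) = 10)
Pow(Add(C, 126), 2) = Pow(Add(10, 126), 2) = Pow(136, 2) = 18496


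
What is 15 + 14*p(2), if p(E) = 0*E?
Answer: 15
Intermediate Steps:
p(E) = 0
15 + 14*p(2) = 15 + 14*0 = 15 + 0 = 15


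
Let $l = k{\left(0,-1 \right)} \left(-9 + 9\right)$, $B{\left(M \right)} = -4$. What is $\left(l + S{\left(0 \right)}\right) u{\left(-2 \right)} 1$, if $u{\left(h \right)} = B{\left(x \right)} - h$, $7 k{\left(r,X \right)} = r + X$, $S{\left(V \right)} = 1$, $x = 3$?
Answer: $-2$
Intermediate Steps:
$k{\left(r,X \right)} = \frac{X}{7} + \frac{r}{7}$ ($k{\left(r,X \right)} = \frac{r + X}{7} = \frac{X + r}{7} = \frac{X}{7} + \frac{r}{7}$)
$u{\left(h \right)} = -4 - h$
$l = 0$ ($l = \left(\frac{1}{7} \left(-1\right) + \frac{1}{7} \cdot 0\right) \left(-9 + 9\right) = \left(- \frac{1}{7} + 0\right) 0 = \left(- \frac{1}{7}\right) 0 = 0$)
$\left(l + S{\left(0 \right)}\right) u{\left(-2 \right)} 1 = \left(0 + 1\right) \left(-4 - -2\right) 1 = 1 \left(-4 + 2\right) 1 = 1 \left(\left(-2\right) 1\right) = 1 \left(-2\right) = -2$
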